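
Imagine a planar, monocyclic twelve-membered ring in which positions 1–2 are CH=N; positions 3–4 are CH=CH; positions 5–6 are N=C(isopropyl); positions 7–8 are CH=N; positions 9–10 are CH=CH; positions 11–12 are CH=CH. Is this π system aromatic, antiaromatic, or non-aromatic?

The p orbitals form a continuous loop: every atom in a ring double bond is sp² and brings one electron to the p orbital; the doubly-bonded nitrogens are pyridine-type — their lone pairs lie in the ring plane, leaving one electron in the p orbital. The ring is fully conjugated.
Counting π electrons: 6 × 2 = 12 from the 6 double-bond units.
With 12 = 4·3 π electrons, Hückel's rule classifies the planar ring as antiaromatic.

Antiaromatic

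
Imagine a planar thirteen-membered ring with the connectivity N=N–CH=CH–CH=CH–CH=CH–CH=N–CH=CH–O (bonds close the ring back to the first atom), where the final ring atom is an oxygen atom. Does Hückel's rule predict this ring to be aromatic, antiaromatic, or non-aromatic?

Aromatic

All ring atoms are sp² and supply a p orbital to the ring (the double-bond atoms are sp², each contributing one p electron; the doubly-bonded nitrogens are pyridine-type — their lone pairs lie in the ring plane, leaving one electron in the p orbital; the oxygen donates one lone pair from its p orbital); the conjugation is uninterrupted.
Counting π electrons: 6 × 2 = 12 from the double-bond units + 2 from the O atom = 14.
Since 14 = 4·3 + 2, the ring meets the 4n+2 criterion.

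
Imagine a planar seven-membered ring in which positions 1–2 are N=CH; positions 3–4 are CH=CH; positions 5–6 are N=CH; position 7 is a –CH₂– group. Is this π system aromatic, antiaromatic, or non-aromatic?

The CH2 position has four σ bonds — the tetrahedral CH₂ carbon is sp³ and has no p orbital in the ring π system — so the cyclic conjugation is interrupted.
Without a continuous loop of overlapping p orbitals the Hückel electron count never comes into play.

Non-aromatic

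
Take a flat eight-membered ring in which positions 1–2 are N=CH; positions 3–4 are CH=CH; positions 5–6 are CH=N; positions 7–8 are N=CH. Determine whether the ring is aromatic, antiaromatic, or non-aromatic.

Every ring atom contributes a p orbital perpendicular to the ring (each doubly-bonded ring atom is sp² with one p-orbital electron; each =N– nitrogen is pyridine-type (lone pair in the sp² plane, one electron in the p orbital)), so the π system is cyclic and fully conjugated.
Adding the contributions, 4 × 2 = 8 from the 4 double-bond units.
8 is a 4n count (n = 2), so the planar conjugated ring is antiaromatic.

Antiaromatic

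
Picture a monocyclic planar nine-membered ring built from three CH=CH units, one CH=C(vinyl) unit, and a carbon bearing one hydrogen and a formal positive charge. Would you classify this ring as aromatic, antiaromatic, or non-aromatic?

Antiaromatic

All ring atoms are sp² and supply a p orbital to the ring (every atom in a ring double bond is sp² and brings one electron to the p orbital; the carbocation has an empty p orbital); the conjugation is uninterrupted.
π-electron count: 4 × 2 = 8 from the double-bond units + 0 from the CH(+) atom = 8.
With 8 = 4·2 π electrons, Hückel's rule classifies the planar ring as antiaromatic.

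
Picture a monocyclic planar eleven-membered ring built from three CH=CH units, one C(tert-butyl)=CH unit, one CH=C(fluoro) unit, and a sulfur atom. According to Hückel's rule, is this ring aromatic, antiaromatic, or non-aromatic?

Antiaromatic

The p orbitals form a continuous loop: each doubly-bonded ring atom is sp² with one p-orbital electron; the sulfur donates one lone pair from its p orbital. The ring is fully conjugated.
Counting π electrons: 5 × 2 = 10 from the double-bond units + 2 from the S atom = 12.
12 is a 4n count (n = 3), so the planar conjugated ring is antiaromatic.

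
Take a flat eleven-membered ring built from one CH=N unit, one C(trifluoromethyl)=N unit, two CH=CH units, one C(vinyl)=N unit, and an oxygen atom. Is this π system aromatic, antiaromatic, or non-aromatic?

Every ring atom contributes a p orbital perpendicular to the ring (each doubly-bonded ring atom is sp² with one p-orbital electron; the doubly-bonded nitrogens are pyridine-type — their lone pairs lie in the ring plane, leaving one electron in the p orbital; the oxygen donates one lone pair from its p orbital), so the π system is cyclic and fully conjugated.
Tallying contributions gives 5 × 2 = 10 from the double-bond units + 2 from the O atom = 12.
A 4n π count (12, n = 3) in a planar conjugated ring means antiaromatic.

Antiaromatic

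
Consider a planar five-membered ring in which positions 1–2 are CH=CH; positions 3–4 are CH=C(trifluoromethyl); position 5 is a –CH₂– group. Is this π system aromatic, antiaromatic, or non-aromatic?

At the CH2 position, the tetrahedral CH₂ carbon is sp³ and has no p orbital in the ring π system; the ring's p-orbital overlap is broken there.
Without a continuous loop of overlapping p orbitals the Hückel electron count never comes into play.

Non-aromatic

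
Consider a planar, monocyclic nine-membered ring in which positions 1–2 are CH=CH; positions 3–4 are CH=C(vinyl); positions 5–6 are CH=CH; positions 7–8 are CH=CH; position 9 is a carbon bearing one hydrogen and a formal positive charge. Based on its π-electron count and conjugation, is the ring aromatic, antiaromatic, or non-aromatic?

Antiaromatic

Check conjugation: every atom in a ring double bond is sp² and brings one electron to the p orbital; the carbocation has an empty p orbital — every position has a p orbital, so the cyclic π system is continuous.
Tallying contributions gives 4 × 2 = 8 from the double-bond units + 0 from the CH(+) atom = 8.
8 is a 4n count (n = 2), so the planar conjugated ring is antiaromatic.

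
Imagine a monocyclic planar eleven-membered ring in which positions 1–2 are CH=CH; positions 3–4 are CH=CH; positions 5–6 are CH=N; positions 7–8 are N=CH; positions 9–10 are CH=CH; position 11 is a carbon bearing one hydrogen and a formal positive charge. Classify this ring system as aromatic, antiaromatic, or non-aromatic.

Check conjugation: every atom in a ring double bond is sp² and brings one electron to the p orbital; the doubly-bonded nitrogens are pyridine-type — their lone pairs lie in the ring plane, leaving one electron in the p orbital; the carbocation has an empty p orbital — every position has a p orbital, so the cyclic π system is continuous.
Adding the contributions, 5 × 2 = 10 from the double-bond units + 0 from the CH(+) atom = 10.
With 10 π electrons (n = 2), the Hückel 4n+2 condition holds.

Aromatic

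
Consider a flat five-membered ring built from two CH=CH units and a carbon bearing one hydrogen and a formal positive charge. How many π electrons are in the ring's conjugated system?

4

Check conjugation: each doubly-bonded ring atom is sp² with one p-orbital electron; the carbocation has an empty p orbital — every position has a p orbital, so the cyclic π system is continuous.
Adding the contributions, 2 × 2 = 4 from the double-bond units + 0 from the CH(+) atom = 4.
This is the cyclopentadienyl cation.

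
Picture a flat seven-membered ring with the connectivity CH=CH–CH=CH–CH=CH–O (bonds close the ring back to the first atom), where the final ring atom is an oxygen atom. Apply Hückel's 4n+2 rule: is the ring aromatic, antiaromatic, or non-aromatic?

All ring atoms are sp² and supply a p orbital to the ring (the double-bond atoms are sp², each contributing one p electron; the oxygen donates one lone pair from its p orbital); the conjugation is uninterrupted.
π-electron count: 3 × 2 = 6 from the double-bond units + 2 from the O atom = 8.
With 8 = 4·2 π electrons, Hückel's rule classifies the planar ring as antiaromatic.

Antiaromatic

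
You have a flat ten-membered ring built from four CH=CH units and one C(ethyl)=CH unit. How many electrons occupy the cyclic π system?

The p orbitals form a continuous loop: the double-bond atoms are sp², each contributing one p electron. The ring is fully conjugated.
Counting π electrons: 5 × 2 = 10 from the 5 double-bond units.

10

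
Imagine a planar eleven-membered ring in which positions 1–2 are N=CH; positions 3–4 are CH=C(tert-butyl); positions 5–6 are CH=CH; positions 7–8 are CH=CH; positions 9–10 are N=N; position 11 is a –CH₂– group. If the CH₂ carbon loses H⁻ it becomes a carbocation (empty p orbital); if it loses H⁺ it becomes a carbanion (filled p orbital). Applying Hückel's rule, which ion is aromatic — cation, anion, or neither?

Once that carbon is sp², every ring atom has a p orbital and both ions are fully conjugated.
Cation: 5 × 2 + 0 = 10 π electrons → 4(2)+2, aromatic.
Anion: 5 × 2 + 2 = 12 π electrons → 4(3), antiaromatic.

The cation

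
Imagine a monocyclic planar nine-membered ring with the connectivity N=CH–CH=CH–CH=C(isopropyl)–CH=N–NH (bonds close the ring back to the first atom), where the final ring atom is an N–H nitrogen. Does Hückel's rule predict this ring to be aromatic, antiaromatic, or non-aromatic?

The p orbitals form a continuous loop: each doubly-bonded ring atom is sp² with one p-orbital electron; the doubly-bonded nitrogens are pyridine-type — their lone pairs lie in the ring plane, leaving one electron in the p orbital; the pyrrole-type nitrogen donates its lone pair from the p orbital. The ring is fully conjugated.
Counting π electrons: 4 × 2 = 8 from the double-bond units + 2 from the NH atom = 10.
That gives a 4n+2 count (10, n = 2).

Aromatic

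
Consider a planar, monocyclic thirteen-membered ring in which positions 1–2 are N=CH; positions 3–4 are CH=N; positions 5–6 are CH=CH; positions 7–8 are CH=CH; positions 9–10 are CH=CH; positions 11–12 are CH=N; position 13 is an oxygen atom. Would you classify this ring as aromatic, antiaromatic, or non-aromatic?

All ring atoms are sp² and supply a p orbital to the ring (each doubly-bonded ring atom is sp² with one p-orbital electron; each =N– nitrogen is pyridine-type (lone pair in the sp² plane, one electron in the p orbital); the oxygen donates one lone pair from its p orbital); the conjugation is uninterrupted.
π-electron count: 6 × 2 = 12 from the double-bond units + 2 from the O atom = 14.
14 = 4(3) + 2, which satisfies Hückel's 4n+2 rule.

Aromatic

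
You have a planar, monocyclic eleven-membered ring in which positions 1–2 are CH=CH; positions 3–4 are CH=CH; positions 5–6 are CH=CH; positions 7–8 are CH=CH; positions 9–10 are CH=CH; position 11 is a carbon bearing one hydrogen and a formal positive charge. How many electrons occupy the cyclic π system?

10

Check conjugation: the double-bond atoms are sp², each contributing one p electron; the carbocation has an empty p orbital — every position has a p orbital, so the cyclic π system is continuous.
Tallying contributions gives 5 × 2 = 10 from the double-bond units + 0 from the CH(+) atom = 10.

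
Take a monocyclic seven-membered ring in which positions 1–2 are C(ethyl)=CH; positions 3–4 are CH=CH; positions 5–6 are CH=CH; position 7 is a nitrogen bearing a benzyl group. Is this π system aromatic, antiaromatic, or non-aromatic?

Antiaromatic

The p orbitals form a continuous loop: every atom in a ring double bond is sp² and brings one electron to the p orbital; the pyrrole-type nitrogen donates its lone pair from the p orbital. The ring is fully conjugated.
π-electron count: 3 × 2 = 6 from the double-bond units + 2 from the N(benzyl) atom = 8.
8 = 4(2); a planar, fully conjugated 4n system is antiaromatic.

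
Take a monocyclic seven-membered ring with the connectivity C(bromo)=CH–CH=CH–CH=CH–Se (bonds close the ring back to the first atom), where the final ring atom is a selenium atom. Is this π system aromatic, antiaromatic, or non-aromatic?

The p orbitals form a continuous loop: the double-bond atoms are sp², each contributing one p electron; the selenium donates one lone pair from its p orbital. The ring is fully conjugated.
Counting π electrons: 3 × 2 = 6 from the double-bond units + 2 from the Se atom = 8.
8 = 4(2); a planar, fully conjugated 4n system is antiaromatic.

Antiaromatic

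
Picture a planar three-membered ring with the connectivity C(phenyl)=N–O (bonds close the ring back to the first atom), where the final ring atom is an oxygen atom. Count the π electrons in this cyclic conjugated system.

The p orbitals form a continuous loop: the double-bond atoms are sp², each contributing one p electron; each =N– nitrogen is pyridine-type (lone pair in the sp² plane, one electron in the p orbital); the oxygen donates one lone pair from its p orbital. The ring is fully conjugated.
Tallying contributions gives 1 × 2 = 2 from the double-bond unit + 2 from the O atom = 4.

4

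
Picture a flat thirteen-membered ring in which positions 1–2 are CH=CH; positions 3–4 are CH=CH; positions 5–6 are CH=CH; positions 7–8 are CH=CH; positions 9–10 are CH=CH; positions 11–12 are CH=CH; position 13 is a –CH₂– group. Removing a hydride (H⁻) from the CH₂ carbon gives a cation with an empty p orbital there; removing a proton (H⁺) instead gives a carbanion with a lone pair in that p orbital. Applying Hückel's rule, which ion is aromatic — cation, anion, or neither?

In both ions every ring atom is sp² and contributes a p orbital, so both rings are fully conjugated.
Cation: 6 × 2 + 0 = 12 π electrons → 4(3), antiaromatic.
Anion: 6 × 2 + 2 = 14 π electrons → 4(3)+2, aromatic.

The anion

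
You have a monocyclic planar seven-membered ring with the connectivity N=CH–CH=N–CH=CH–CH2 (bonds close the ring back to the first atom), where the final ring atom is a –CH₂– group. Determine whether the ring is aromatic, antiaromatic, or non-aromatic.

Non-aromatic

The CH2 carbon is saturated: the tetrahedral CH₂ carbon is sp³ and has no p orbital in the ring π system. Conjugation is not continuous around the ring.
Without a continuous loop of overlapping p orbitals the Hückel electron count never comes into play.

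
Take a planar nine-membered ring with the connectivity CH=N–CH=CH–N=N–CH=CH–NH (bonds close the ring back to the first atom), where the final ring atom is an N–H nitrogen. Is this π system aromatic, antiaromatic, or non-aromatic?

Aromatic

All ring atoms are sp² and supply a p orbital to the ring (each doubly-bonded ring atom is sp² with one p-orbital electron; each sp² =N– keeps its lone pair in-plane and puts one electron into the π system; the pyrrole-type nitrogen donates its lone pair from the p orbital); the conjugation is uninterrupted.
Counting π electrons: 4 × 2 = 8 from the double-bond units + 2 from the NH atom = 10.
With 10 π electrons (n = 2), the Hückel 4n+2 condition holds.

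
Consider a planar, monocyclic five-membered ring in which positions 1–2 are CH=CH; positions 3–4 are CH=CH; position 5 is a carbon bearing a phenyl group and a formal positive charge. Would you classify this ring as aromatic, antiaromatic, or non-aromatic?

Antiaromatic

All ring atoms are sp² and supply a p orbital to the ring (each doubly-bonded ring atom is sp² with one p-orbital electron; the carbocation has an empty p orbital); the conjugation is uninterrupted.
Tallying contributions gives 2 × 2 = 4 from the double-bond units + 0 from the C(phenyl)(+) atom = 4.
4 = 4(1); a planar, fully conjugated 4n system is antiaromatic.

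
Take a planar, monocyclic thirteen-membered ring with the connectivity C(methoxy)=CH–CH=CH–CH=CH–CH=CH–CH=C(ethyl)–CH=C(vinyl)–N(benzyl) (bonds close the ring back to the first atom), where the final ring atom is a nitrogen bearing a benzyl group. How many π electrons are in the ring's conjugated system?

All ring atoms are sp² and supply a p orbital to the ring (the double-bond atoms are sp², each contributing one p electron; the pyrrole-type nitrogen donates its lone pair from the p orbital); the conjugation is uninterrupted.
Counting π electrons: 6 × 2 = 12 from the double-bond units + 2 from the N(benzyl) atom = 14.

14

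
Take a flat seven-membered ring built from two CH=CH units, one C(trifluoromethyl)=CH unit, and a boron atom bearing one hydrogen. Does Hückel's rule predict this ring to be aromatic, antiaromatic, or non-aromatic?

Aromatic

All ring atoms are sp² and supply a p orbital to the ring (every atom in a ring double bond is sp² and brings one electron to the p orbital; the boron has an empty p orbital); the conjugation is uninterrupted.
π-electron count: 3 × 2 = 6 from the double-bond units + 0 from the BH atom = 6.
With 6 π electrons (n = 1), the Hückel 4n+2 condition holds.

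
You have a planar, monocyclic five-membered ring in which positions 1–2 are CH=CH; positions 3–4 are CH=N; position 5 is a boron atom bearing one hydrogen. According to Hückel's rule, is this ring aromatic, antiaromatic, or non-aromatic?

Every ring atom contributes a p orbital perpendicular to the ring (the double-bond atoms are sp², each contributing one p electron; each =N– nitrogen is pyridine-type (lone pair in the sp² plane, one electron in the p orbital); the boron has an empty p orbital), so the π system is cyclic and fully conjugated.
Adding the contributions, 2 × 2 = 4 from the double-bond units + 0 from the BH atom = 4.
A 4n π count (4, n = 1) in a planar conjugated ring means antiaromatic.

Antiaromatic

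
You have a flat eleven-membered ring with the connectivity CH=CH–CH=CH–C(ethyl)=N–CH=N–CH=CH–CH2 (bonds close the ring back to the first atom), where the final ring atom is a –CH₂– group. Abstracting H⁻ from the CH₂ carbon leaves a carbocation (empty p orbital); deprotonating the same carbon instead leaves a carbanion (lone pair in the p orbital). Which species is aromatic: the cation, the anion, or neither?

The cation

In either ion the ring is fully conjugated: every atom, including the new sp² carbon, supplies a p orbital.
Cation: 5 × 2 + 0 = 10 π electrons → 4(2)+2, aromatic.
Anion: 5 × 2 + 2 = 12 π electrons → 4(3), antiaromatic.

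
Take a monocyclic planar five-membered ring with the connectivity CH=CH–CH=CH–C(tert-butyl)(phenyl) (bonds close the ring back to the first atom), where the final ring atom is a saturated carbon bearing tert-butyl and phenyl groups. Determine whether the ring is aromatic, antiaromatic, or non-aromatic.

At the C(tert-butyl)(phenyl) position, that saturated carbon is sp³ and has no p orbital in the ring π system; the ring's p-orbital overlap is broken there.
Without a continuous loop of overlapping p orbitals the Hückel electron count never comes into play.

Non-aromatic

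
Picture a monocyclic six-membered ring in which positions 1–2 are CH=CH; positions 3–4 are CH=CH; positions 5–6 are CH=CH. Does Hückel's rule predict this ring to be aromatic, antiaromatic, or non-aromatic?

Aromatic

Every ring atom contributes a p orbital perpendicular to the ring (the double-bond atoms are sp², each contributing one p electron), so the π system is cyclic and fully conjugated.
π-electron count: 3 × 2 = 6 from the 3 double-bond units.
With 6 π electrons (n = 1), the Hückel 4n+2 condition holds.
This is benzene.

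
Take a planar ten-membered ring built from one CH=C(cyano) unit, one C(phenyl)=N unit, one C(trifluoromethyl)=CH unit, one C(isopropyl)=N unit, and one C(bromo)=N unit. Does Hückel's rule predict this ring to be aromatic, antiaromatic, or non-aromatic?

Aromatic

Check conjugation: each doubly-bonded ring atom is sp² with one p-orbital electron; each =N– nitrogen is pyridine-type (lone pair in the sp² plane, one electron in the p orbital) — every position has a p orbital, so the cyclic π system is continuous.
Adding the contributions, 5 × 2 = 10 from the 5 double-bond units.
With 10 π electrons (n = 2), the Hückel 4n+2 condition holds.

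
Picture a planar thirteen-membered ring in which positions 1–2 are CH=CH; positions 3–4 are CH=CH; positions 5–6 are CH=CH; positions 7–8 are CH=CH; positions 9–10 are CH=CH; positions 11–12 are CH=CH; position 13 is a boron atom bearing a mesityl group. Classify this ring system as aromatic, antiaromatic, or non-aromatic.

Antiaromatic

The p orbitals form a continuous loop: each doubly-bonded ring atom is sp² with one p-orbital electron; the boron has an empty p orbital. The ring is fully conjugated.
Counting π electrons: 6 × 2 = 12 from the double-bond units + 0 from the B(mesityl) atom = 12.
A 4n π count (12, n = 3) in a planar conjugated ring means antiaromatic.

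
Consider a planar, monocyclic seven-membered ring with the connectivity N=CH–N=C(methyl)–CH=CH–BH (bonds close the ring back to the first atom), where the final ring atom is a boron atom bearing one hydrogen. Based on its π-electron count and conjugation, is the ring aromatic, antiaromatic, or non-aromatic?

The p orbitals form a continuous loop: every atom in a ring double bond is sp² and brings one electron to the p orbital; each sp² =N– keeps its lone pair in-plane and puts one electron into the π system; the boron has an empty p orbital. The ring is fully conjugated.
π-electron count: 3 × 2 = 6 from the double-bond units + 0 from the BH atom = 6.
With 6 π electrons (n = 1), the Hückel 4n+2 condition holds.

Aromatic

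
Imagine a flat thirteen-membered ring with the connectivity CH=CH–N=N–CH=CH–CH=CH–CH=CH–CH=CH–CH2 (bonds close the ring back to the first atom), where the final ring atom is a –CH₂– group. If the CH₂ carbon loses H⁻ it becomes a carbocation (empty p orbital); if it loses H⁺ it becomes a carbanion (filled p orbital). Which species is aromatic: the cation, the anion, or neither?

Once that carbon is sp², every ring atom has a p orbital and both ions are fully conjugated.
Cation: 6 × 2 + 0 = 12 π electrons → 4(3), antiaromatic.
Anion: 6 × 2 + 2 = 14 π electrons → 4(3)+2, aromatic.

The anion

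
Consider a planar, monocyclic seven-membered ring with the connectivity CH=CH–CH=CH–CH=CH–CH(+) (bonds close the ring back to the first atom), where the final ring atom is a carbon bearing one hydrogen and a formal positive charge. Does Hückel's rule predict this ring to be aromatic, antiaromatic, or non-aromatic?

Every ring atom contributes a p orbital perpendicular to the ring (each doubly-bonded ring atom is sp² with one p-orbital electron; the carbocation has an empty p orbital), so the π system is cyclic and fully conjugated.
Adding the contributions, 3 × 2 = 6 from the double-bond units + 0 from the CH(+) atom = 6.
That gives a 4n+2 count (6, n = 1).
(The species described is the tropylium cation.)

Aromatic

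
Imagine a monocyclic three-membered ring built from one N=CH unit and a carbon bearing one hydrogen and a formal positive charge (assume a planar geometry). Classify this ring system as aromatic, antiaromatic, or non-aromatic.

Aromatic

The p orbitals form a continuous loop: every atom in a ring double bond is sp² and brings one electron to the p orbital; the doubly-bonded nitrogens are pyridine-type — their lone pairs lie in the ring plane, leaving one electron in the p orbital; the carbocation has an empty p orbital. The ring is fully conjugated.
π-electron count: 1 × 2 = 2 from the double-bond unit + 0 from the CH(+) atom = 2.
2 = 4(0) + 2, which satisfies Hückel's 4n+2 rule.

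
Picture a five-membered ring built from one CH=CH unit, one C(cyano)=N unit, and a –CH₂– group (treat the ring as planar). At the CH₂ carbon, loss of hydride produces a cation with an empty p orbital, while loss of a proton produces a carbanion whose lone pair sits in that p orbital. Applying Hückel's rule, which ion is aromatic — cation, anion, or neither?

The anion

Both ions have a continuous loop of p orbitals — each ring atom is sp².
Cation: 2 × 2 + 0 = 4 π electrons → 4(1), antiaromatic.
Anion: 2 × 2 + 2 = 6 π electrons → 4(1)+2, aromatic.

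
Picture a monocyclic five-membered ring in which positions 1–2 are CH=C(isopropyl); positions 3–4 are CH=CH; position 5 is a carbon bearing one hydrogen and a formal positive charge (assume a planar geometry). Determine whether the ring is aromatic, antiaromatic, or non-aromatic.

The p orbitals form a continuous loop: every atom in a ring double bond is sp² and brings one electron to the p orbital; the carbocation has an empty p orbital. The ring is fully conjugated.
Adding the contributions, 2 × 2 = 4 from the double-bond units + 0 from the CH(+) atom = 4.
4 is a 4n count (n = 1), so the planar conjugated ring is antiaromatic.

Antiaromatic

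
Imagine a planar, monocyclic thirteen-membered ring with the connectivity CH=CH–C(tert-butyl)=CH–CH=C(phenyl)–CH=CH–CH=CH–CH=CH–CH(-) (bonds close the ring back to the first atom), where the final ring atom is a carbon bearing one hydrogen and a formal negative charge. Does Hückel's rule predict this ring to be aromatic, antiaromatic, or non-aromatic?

The p orbitals form a continuous loop: each doubly-bonded ring atom is sp² with one p-orbital electron; the carbanion's lone pair occupies the p orbital. The ring is fully conjugated.
Adding the contributions, 6 × 2 = 12 from the double-bond units + 2 from the CH(-) atom = 14.
Since 14 = 4·3 + 2, the ring meets the 4n+2 criterion.

Aromatic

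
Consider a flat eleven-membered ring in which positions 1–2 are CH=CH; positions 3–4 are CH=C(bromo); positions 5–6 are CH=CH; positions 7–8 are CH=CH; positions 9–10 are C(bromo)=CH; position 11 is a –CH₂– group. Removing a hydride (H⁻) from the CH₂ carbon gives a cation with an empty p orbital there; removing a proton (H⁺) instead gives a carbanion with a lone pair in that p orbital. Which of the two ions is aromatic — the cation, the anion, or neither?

The cation

In either ion the ring is fully conjugated: every atom, including the new sp² carbon, supplies a p orbital.
Cation: 5 × 2 + 0 = 10 π electrons → 4(2)+2, aromatic.
Anion: 5 × 2 + 2 = 12 π electrons → 4(3), antiaromatic.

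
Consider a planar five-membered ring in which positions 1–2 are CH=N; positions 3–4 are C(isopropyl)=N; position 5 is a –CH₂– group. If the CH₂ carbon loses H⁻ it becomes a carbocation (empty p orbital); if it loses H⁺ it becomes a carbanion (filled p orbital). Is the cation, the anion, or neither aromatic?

The anion

In either ion the ring is fully conjugated: every atom, including the new sp² carbon, supplies a p orbital.
Cation: 2 × 2 + 0 = 4 π electrons → 4(1), antiaromatic.
Anion: 2 × 2 + 2 = 6 π electrons → 4(1)+2, aromatic.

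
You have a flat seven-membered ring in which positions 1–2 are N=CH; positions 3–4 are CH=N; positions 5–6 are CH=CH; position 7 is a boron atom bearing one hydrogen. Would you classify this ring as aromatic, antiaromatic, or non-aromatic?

Check conjugation: every atom in a ring double bond is sp² and brings one electron to the p orbital; each sp² =N– keeps its lone pair in-plane and puts one electron into the π system; the boron has an empty p orbital — every position has a p orbital, so the cyclic π system is continuous.
Tallying contributions gives 3 × 2 = 6 from the double-bond units + 0 from the BH atom = 6.
That gives a 4n+2 count (6, n = 1).

Aromatic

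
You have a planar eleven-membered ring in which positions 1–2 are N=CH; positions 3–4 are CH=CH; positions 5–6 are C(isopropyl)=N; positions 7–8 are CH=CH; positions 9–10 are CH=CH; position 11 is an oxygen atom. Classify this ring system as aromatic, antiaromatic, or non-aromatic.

Antiaromatic

All ring atoms are sp² and supply a p orbital to the ring (the double-bond atoms are sp², each contributing one p electron; the doubly-bonded nitrogens are pyridine-type — their lone pairs lie in the ring plane, leaving one electron in the p orbital; the oxygen donates one lone pair from its p orbital); the conjugation is uninterrupted.
Tallying contributions gives 5 × 2 = 10 from the double-bond units + 2 from the O atom = 12.
12 = 4(3); a planar, fully conjugated 4n system is antiaromatic.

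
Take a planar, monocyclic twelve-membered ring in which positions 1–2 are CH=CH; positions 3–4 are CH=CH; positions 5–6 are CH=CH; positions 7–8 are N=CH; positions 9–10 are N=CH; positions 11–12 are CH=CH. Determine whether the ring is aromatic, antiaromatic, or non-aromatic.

Antiaromatic

Check conjugation: each doubly-bonded ring atom is sp² with one p-orbital electron; the doubly-bonded nitrogens are pyridine-type — their lone pairs lie in the ring plane, leaving one electron in the p orbital — every position has a p orbital, so the cyclic π system is continuous.
Tallying contributions gives 6 × 2 = 12 from the 6 double-bond units.
12 is a 4n count (n = 3), so the planar conjugated ring is antiaromatic.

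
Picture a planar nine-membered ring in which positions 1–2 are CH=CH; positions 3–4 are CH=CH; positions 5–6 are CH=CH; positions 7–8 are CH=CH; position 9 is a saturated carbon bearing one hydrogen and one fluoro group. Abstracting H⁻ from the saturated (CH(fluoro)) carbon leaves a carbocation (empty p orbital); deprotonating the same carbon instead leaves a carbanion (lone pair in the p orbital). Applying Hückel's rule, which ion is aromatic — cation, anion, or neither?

The anion

Both ions have a continuous loop of p orbitals — each ring atom is sp².
Cation: 4 × 2 + 0 = 8 π electrons → 4(2), antiaromatic.
Anion: 4 × 2 + 2 = 10 π electrons → 4(2)+2, aromatic.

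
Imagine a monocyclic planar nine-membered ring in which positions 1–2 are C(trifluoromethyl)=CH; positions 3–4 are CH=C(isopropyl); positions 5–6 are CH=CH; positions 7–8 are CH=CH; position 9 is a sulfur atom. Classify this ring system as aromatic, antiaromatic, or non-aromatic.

All ring atoms are sp² and supply a p orbital to the ring (the double-bond atoms are sp², each contributing one p electron; the sulfur donates one lone pair from its p orbital); the conjugation is uninterrupted.
Tallying contributions gives 4 × 2 = 8 from the double-bond units + 2 from the S atom = 10.
10 = 4(2) + 2, which satisfies Hückel's 4n+2 rule.

Aromatic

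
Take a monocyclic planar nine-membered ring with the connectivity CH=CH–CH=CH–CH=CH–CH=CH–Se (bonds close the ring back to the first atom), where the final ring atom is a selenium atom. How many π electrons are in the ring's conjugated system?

10

Every ring atom contributes a p orbital perpendicular to the ring (every atom in a ring double bond is sp² and brings one electron to the p orbital; the selenium donates one lone pair from its p orbital), so the π system is cyclic and fully conjugated.
Adding the contributions, 4 × 2 = 8 from the double-bond units + 2 from the Se atom = 10.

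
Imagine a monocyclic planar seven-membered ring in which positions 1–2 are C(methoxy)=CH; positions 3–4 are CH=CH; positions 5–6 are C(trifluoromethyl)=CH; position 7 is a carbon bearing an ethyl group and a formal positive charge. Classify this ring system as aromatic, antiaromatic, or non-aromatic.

Aromatic

All ring atoms are sp² and supply a p orbital to the ring (the double-bond atoms are sp², each contributing one p electron; the carbocation has an empty p orbital); the conjugation is uninterrupted.
Tallying contributions gives 3 × 2 = 6 from the double-bond units + 0 from the C(ethyl)(+) atom = 6.
6 = 4(1) + 2, which satisfies Hückel's 4n+2 rule.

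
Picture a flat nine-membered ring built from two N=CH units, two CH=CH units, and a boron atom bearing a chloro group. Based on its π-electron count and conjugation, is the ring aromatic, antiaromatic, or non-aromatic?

Antiaromatic

Check conjugation: each doubly-bonded ring atom is sp² with one p-orbital electron; the doubly-bonded nitrogens are pyridine-type — their lone pairs lie in the ring plane, leaving one electron in the p orbital; the boron has an empty p orbital — every position has a p orbital, so the cyclic π system is continuous.
Counting π electrons: 4 × 2 = 8 from the double-bond units + 0 from the B(chloro) atom = 8.
With 8 = 4·2 π electrons, Hückel's rule classifies the planar ring as antiaromatic.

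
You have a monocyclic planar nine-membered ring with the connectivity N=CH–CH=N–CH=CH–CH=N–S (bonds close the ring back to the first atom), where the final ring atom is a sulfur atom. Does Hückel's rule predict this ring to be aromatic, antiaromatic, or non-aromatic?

All ring atoms are sp² and supply a p orbital to the ring (the double-bond atoms are sp², each contributing one p electron; the doubly-bonded nitrogens are pyridine-type — their lone pairs lie in the ring plane, leaving one electron in the p orbital; the sulfur donates one lone pair from its p orbital); the conjugation is uninterrupted.
Counting π electrons: 4 × 2 = 8 from the double-bond units + 2 from the S atom = 10.
10 = 4(2) + 2, which satisfies Hückel's 4n+2 rule.

Aromatic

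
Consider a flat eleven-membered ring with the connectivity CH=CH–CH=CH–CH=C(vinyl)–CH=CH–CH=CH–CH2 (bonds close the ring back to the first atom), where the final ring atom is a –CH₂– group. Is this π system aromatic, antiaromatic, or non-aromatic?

Non-aromatic

The CH2 carbon is saturated: the tetrahedral CH₂ carbon is sp³ and has no p orbital in the ring π system. Conjugation is not continuous around the ring.
Without a continuous loop of overlapping p orbitals the Hückel electron count never comes into play.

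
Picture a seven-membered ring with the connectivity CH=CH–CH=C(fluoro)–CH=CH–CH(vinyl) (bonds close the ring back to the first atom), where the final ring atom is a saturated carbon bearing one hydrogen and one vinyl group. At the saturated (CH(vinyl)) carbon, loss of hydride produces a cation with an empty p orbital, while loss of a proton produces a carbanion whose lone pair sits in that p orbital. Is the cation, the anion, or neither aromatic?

In either ion the ring is fully conjugated: every atom, including the new sp² carbon, supplies a p orbital.
Cation: 3 × 2 + 0 = 6 π electrons → 4(1)+2, aromatic.
Anion: 3 × 2 + 2 = 8 π electrons → 4(2), antiaromatic.

The cation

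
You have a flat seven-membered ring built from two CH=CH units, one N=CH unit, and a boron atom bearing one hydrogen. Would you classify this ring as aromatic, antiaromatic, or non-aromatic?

Every ring atom contributes a p orbital perpendicular to the ring (every atom in a ring double bond is sp² and brings one electron to the p orbital; each sp² =N– keeps its lone pair in-plane and puts one electron into the π system; the boron has an empty p orbital), so the π system is cyclic and fully conjugated.
π-electron count: 3 × 2 = 6 from the double-bond units + 0 from the BH atom = 6.
With 6 π electrons (n = 1), the Hückel 4n+2 condition holds.

Aromatic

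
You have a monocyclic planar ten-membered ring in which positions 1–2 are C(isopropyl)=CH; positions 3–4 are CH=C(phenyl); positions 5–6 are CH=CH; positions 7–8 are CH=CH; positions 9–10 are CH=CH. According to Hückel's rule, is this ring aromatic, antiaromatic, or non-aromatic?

Check conjugation: every atom in a ring double bond is sp² and brings one electron to the p orbital — every position has a p orbital, so the cyclic π system is continuous.
Tallying contributions gives 5 × 2 = 10 from the 5 double-bond units.
With 10 π electrons (n = 2), the Hückel 4n+2 condition holds.

Aromatic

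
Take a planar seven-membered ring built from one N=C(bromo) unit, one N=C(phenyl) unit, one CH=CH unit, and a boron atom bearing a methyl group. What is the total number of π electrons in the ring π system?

6

Every ring atom contributes a p orbital perpendicular to the ring (the double-bond atoms are sp², each contributing one p electron; each sp² =N– keeps its lone pair in-plane and puts one electron into the π system; the boron has an empty p orbital), so the π system is cyclic and fully conjugated.
Tallying contributions gives 3 × 2 = 6 from the double-bond units + 0 from the B(methyl) atom = 6.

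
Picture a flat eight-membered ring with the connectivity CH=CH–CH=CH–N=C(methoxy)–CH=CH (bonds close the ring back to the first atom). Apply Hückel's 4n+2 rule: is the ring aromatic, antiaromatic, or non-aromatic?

Every ring atom contributes a p orbital perpendicular to the ring (each doubly-bonded ring atom is sp² with one p-orbital electron; each sp² =N– keeps its lone pair in-plane and puts one electron into the π system), so the π system is cyclic and fully conjugated.
π-electron count: 4 × 2 = 8 from the 4 double-bond units.
8 = 4(2); a planar, fully conjugated 4n system is antiaromatic.

Antiaromatic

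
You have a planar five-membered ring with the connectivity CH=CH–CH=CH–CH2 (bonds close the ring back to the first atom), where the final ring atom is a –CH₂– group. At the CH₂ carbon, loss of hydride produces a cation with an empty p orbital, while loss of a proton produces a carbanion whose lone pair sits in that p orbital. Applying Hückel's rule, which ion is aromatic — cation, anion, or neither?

Both ions have a continuous loop of p orbitals — each ring atom is sp².
Cation: 2 × 2 + 0 = 4 π electrons → 4(1), antiaromatic.
Anion: 2 × 2 + 2 = 6 π electrons → 4(1)+2, aromatic.

The anion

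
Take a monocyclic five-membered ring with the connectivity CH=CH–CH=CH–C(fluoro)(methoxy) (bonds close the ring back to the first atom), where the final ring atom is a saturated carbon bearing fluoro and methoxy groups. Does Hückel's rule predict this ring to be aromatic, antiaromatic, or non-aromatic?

The C(fluoro)(methoxy) position has four σ bonds — that saturated carbon is sp³ and has no p orbital in the ring π system — so the cyclic conjugation is interrupted.
A ring that is not fully conjugated cannot be aromatic or antiaromatic regardless of its π-electron count.

Non-aromatic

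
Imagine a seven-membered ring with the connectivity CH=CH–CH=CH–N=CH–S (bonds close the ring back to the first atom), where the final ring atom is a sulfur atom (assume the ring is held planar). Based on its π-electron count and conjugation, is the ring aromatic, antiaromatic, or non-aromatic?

Every ring atom contributes a p orbital perpendicular to the ring (each doubly-bonded ring atom is sp² with one p-orbital electron; the doubly-bonded nitrogens are pyridine-type — their lone pairs lie in the ring plane, leaving one electron in the p orbital; the sulfur donates one lone pair from its p orbital), so the π system is cyclic and fully conjugated.
Counting π electrons: 3 × 2 = 6 from the double-bond units + 2 from the S atom = 8.
8 is a 4n count (n = 2), so the planar conjugated ring is antiaromatic.

Antiaromatic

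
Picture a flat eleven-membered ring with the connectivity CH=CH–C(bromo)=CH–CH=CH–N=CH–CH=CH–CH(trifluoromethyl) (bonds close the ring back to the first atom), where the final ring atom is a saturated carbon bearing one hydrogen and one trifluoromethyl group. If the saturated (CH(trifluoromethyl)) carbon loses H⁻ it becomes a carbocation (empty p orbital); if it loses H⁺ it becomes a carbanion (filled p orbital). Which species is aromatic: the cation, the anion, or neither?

The cation

Once that carbon is sp², every ring atom has a p orbital and both ions are fully conjugated.
Cation: 5 × 2 + 0 = 10 π electrons → 4(2)+2, aromatic.
Anion: 5 × 2 + 2 = 12 π electrons → 4(3), antiaromatic.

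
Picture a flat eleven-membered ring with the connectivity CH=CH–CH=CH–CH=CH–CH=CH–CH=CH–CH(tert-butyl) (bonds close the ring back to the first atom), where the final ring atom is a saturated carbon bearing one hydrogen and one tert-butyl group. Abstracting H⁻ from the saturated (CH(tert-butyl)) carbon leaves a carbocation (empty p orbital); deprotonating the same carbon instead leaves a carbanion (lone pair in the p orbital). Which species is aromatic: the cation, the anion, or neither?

The cation

Both ions have a continuous loop of p orbitals — each ring atom is sp².
Cation: 5 × 2 + 0 = 10 π electrons → 4(2)+2, aromatic.
Anion: 5 × 2 + 2 = 12 π electrons → 4(3), antiaromatic.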